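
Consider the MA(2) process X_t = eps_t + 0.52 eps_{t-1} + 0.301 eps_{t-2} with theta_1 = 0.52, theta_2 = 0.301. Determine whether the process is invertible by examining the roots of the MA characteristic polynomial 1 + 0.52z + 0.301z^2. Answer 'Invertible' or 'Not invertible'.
\text{Invertible}

The MA(q) characteristic polynomial is P(z) = 1 + 0.52z + 0.301z^2.
Invertibility requires all roots to lie outside the unit circle, i.e. |z| > 1 for every root.
Set 1 + (0.52) z + (0.301) z^2 = 0, i.e. a z^2 + b z + c = 0 with a = 0.301, b = 0.52, c = 1.
Discriminant D = b^2 - 4ac = (0.52)^2 - 4*(0.301)*1 = 0.2704 - (1.204) = -0.9336.
D < 0, so the roots are the complex-conjugate pair z = (-b +/- i sqrt(-D)) / (2a) = -0.8638 +/- 1.605i.
For a conjugate pair |z|^2 = z * conj(z) = (product of roots) = c/a = 1/(0.301) = 3.322259, so |z| = sqrt(3.322259) = 1.8227 for both roots.
Moduli of all roots: 1.8227, 1.8227.
All moduli strictly greater than 1? Yes.
Verdict: Invertible.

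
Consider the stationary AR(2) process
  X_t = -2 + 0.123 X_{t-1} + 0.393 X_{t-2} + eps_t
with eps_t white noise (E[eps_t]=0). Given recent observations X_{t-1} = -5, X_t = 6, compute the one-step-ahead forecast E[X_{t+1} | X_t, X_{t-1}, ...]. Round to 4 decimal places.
E[X_{t+1} \mid \mathcal F_t] = -3.2270

For an AR(p) model X_t = c + sum_i phi_i X_{t-i} + eps_t, the
one-step-ahead conditional mean is
  E[X_{t+1} | X_t, ...] = c + sum_i phi_i X_{t+1-i}.
Substitute known values:
  E[X_{t+1} | ...] = -2 + (0.123) * (6) + (0.393) * (-5)
                   = -3.2270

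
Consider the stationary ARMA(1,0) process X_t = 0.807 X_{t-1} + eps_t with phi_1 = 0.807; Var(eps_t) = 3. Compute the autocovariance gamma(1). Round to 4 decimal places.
\gamma(1) = 6.9419

Multiply the model equation by X_{t-k} and take expectations. With theta_0 = psi_0 = 1 and psi_j the MA(infinity) weights, this gives
  gamma(k) - sum_i phi_i gamma(k-i) = c_k,
  c_k = sigma^2 * sum_{j=k..q} theta_j psi_{j-k}   (c_k = 0 for k > q),
using gamma(-m) = gamma(m).
Pure AR (q = 0): c_0 = sigma^2 = 3, c_k = 0 for k >= 1.
Equations for k = 0 and k = 1 (AR order 1):
  gamma(0) = phi_1 gamma(1) + c_0
  gamma(1) = phi_1 gamma(0) + c_1
Substituting the second into the first: gamma(0) (1 - phi_1^2) = c_0 + phi_1 c_1, so
  gamma(0) = c_0 / (1 - phi_1^2) = 3 / (1 - (0.807)^2) = 3 / 0.348751 = 8.602126.
  gamma(1) = phi_1 gamma(0) = (0.807)(8.602126) = 6.941916.
Therefore gamma(1) = 6.9419 (to 4 decimal places).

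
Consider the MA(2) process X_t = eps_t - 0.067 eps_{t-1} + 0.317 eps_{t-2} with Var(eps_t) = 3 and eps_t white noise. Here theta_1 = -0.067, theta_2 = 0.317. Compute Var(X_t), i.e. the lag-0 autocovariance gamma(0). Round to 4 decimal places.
\gamma(0) = 3.3149

For an MA(q) process X_t = eps_t + sum_i theta_i eps_{t-i} with
Var(eps_t) = sigma^2, the variance is
  gamma(0) = sigma^2 * (1 + sum_i theta_i^2).
  sum_i theta_i^2 = (-0.067)^2 + (0.317)^2 = 0.004489 + 0.100489 = 0.104978.
  gamma(0) = 3 * (1 + 0.104978) = 3 * 1.104978 = 3.314934, which rounds to 3.3149.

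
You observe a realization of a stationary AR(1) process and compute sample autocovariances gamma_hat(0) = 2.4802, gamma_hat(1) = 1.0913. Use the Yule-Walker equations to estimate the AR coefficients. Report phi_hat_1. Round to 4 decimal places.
\hat\phi_{1} = 0.4400

The Yule-Walker equations for an AR(p) process read, in matrix form,
  Gamma_p phi = r_p,   with   (Gamma_p)_{ij} = gamma(|i - j|),
                       (r_p)_i = gamma(i),   i,j = 1..p.
Substitute the sample gammas (Toeplitz matrix and right-hand side of size 1):
  Gamma_p = [[2.4802]]
  r_p     = [1.0913]
With p = 1 this is the single equation gamma(0) phi_1 = gamma(1):
  phi_hat_1 = gamma(1) / gamma(0) = 1.0913 / 2.4802 = 0.4400.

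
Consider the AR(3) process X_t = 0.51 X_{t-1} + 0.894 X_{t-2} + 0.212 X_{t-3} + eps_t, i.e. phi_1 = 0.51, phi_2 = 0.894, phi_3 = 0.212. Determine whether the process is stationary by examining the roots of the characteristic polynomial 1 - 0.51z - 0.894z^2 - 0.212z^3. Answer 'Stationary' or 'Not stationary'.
\text{Not stationary}

The AR(p) characteristic polynomial is P(z) = 1 - 0.51z - 0.894z^2 - 0.212z^3.
Stationarity requires all roots to lie outside the unit circle, i.e. |z| > 1 for every root.
Degree 3: look for a simple real root z0 first, then factor out (1 - z/z0) and solve the remaining quadratic.
Testing z0 = -2.5: P(-2.5) = 1 + (-0.51)(-2.5) + (-0.894)(-2.5)^2 + (-0.212)(-2.5)^3
  = 1 + (1.275) + (-5.5875) + (3.3125) = 0.  So z_0 = -2.5 is a root, |z_0| = 2.5.
Divide out the factor (1 + 0.4 z) = (1 - z/z0) (since 1/z0 = -0.4):
  P(z) = (1 + 0.4 z)(1 + (-0.91) z + (-0.53) z^2)
  [check: z-coef -0.91 - (-0.4) = -0.51; z^2-coef -0.53 - (-0.4)(-0.91) = -0.894; z^3-coef -(-0.4)(-0.53) = -0.212.]
Remaining roots from the quadratic factor 1 + (-0.91) z + (-0.53) z^2:
  Set 1 + (-0.91) z + (-0.53) z^2 = 0, i.e. a z^2 + b z + c = 0 with a = -0.53, b = -0.91, c = 1.
  Discriminant D = b^2 - 4ac = (-0.91)^2 - 4*(-0.53)*1 = 0.8281 - (-2.12) = 2.9481.
  D >= 0, so the roots are real: z = (-b +/- sqrt(D)) / (2a) = (0.91 +/- 1.717003) / (-1.06).
    z_1 = (0.91 + 1.717003) / (-1.06) = -2.4783,   |z_1| = 2.4783.
    z_2 = (0.91 - 1.717003) / (-1.06) = 0.7613,   |z_2| = 0.7613.
Moduli of all roots: 2.5000, 2.4783, 0.7613.
All moduli strictly greater than 1? No.
Verdict: Not stationary.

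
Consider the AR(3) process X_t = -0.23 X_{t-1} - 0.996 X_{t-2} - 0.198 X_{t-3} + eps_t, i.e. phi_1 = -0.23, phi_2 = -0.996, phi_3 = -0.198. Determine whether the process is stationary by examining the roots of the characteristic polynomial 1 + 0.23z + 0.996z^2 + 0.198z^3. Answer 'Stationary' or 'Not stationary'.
\text{Stationary}

The AR(p) characteristic polynomial is P(z) = 1 + 0.23z + 0.996z^2 + 0.198z^3.
Stationarity requires all roots to lie outside the unit circle, i.e. |z| > 1 for every root.
Degree 3: look for a simple real root z0 first, then factor out (1 - z/z0) and solve the remaining quadratic.
Testing z0 = -5: P(-5) = 1 + (0.23)(-5) + (0.996)(-5)^2 + (0.198)(-5)^3
  = 1 + (-1.15) + (24.9) + (-24.75) = 0.  So z_0 = -5 is a root, |z_0| = 5.
Divide out the factor (1 + 0.2 z) = (1 - z/z0) (since 1/z0 = -0.2):
  P(z) = (1 + 0.2 z)(1 + (0.03) z + (0.99) z^2)
  [check: z-coef 0.03 - (-0.2) = 0.23; z^2-coef 0.99 - (-0.2)(0.03) = 0.996; z^3-coef -(-0.2)(0.99) = 0.198.]
Remaining roots from the quadratic factor 1 + (0.03) z + (0.99) z^2:
  Set 1 + (0.03) z + (0.99) z^2 = 0, i.e. a z^2 + b z + c = 0 with a = 0.99, b = 0.03, c = 1.
  Discriminant D = b^2 - 4ac = (0.03)^2 - 4*(0.99)*1 = 0.0009 - (3.96) = -3.9591.
  D < 0, so the roots are the complex-conjugate pair z = (-b +/- i sqrt(-D)) / (2a) = -0.0152 +/- 1.0049i.
  For a conjugate pair |z|^2 = z * conj(z) = (product of roots) = c/a = 1/(0.99) = 1.010101, so |z| = sqrt(1.010101) = 1.005 for both roots.
Moduli of all roots: 5.0000, 1.0050, 1.0050.
All moduli strictly greater than 1? Yes.
Verdict: Stationary.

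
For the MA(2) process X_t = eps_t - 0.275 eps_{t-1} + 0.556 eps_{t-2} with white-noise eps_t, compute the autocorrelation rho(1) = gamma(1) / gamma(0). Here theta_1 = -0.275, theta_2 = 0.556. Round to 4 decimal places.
\rho(1) = -0.3090

For an MA(q) process with theta_0 = 1, the autocovariance is
  gamma(k) = sigma^2 * sum_{i=0..q-k} theta_i * theta_{i+k},
and rho(k) = gamma(k) / gamma(0). Sigma^2 cancels.
  numerator   = (1)*(-0.275) + (-0.275)*(0.556) = -0.4279.
  denominator = (1)^2 + (-0.275)^2 + (0.556)^2 = 1.384761.
  rho(1) = -0.4279 / 1.384761 = -0.3090.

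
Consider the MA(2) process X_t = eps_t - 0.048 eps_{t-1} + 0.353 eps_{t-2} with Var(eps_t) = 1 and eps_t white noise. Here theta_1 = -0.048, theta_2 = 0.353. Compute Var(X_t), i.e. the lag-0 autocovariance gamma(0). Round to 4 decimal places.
\gamma(0) = 1.1269

For an MA(q) process X_t = eps_t + sum_i theta_i eps_{t-i} with
Var(eps_t) = sigma^2, the variance is
  gamma(0) = sigma^2 * (1 + sum_i theta_i^2).
  sum_i theta_i^2 = (-0.048)^2 + (0.353)^2 = 0.002304 + 0.124609 = 0.126913.
  gamma(0) = 1 * (1 + 0.126913) = 1 * 1.126913 = 1.126913, which rounds to 1.1269.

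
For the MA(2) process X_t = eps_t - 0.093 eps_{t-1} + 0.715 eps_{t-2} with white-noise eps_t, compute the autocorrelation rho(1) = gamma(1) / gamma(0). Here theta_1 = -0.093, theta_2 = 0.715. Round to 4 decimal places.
\rho(1) = -0.1049

For an MA(q) process with theta_0 = 1, the autocovariance is
  gamma(k) = sigma^2 * sum_{i=0..q-k} theta_i * theta_{i+k},
and rho(k) = gamma(k) / gamma(0). Sigma^2 cancels.
  numerator   = (1)*(-0.093) + (-0.093)*(0.715) = -0.159495.
  denominator = (1)^2 + (-0.093)^2 + (0.715)^2 = 1.519874.
  rho(1) = -0.159495 / 1.519874 = -0.1049.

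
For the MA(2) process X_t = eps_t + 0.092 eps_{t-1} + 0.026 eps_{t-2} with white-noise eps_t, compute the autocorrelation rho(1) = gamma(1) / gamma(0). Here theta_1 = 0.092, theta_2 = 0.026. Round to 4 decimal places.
\rho(1) = 0.0935

For an MA(q) process with theta_0 = 1, the autocovariance is
  gamma(k) = sigma^2 * sum_{i=0..q-k} theta_i * theta_{i+k},
and rho(k) = gamma(k) / gamma(0). Sigma^2 cancels.
  numerator   = (1)*(0.092) + (0.092)*(0.026) = 0.094392.
  denominator = (1)^2 + (0.092)^2 + (0.026)^2 = 1.00914.
  rho(1) = 0.094392 / 1.00914 = 0.0935.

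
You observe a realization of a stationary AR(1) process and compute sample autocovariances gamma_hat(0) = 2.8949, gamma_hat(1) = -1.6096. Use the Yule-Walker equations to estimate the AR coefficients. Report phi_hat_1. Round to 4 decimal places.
\hat\phi_{1} = -0.5560

The Yule-Walker equations for an AR(p) process read, in matrix form,
  Gamma_p phi = r_p,   with   (Gamma_p)_{ij} = gamma(|i - j|),
                       (r_p)_i = gamma(i),   i,j = 1..p.
Substitute the sample gammas (Toeplitz matrix and right-hand side of size 1):
  Gamma_p = [[2.8949]]
  r_p     = [-1.6096]
With p = 1 this is the single equation gamma(0) phi_1 = gamma(1):
  phi_hat_1 = gamma(1) / gamma(0) = -1.6096 / 2.8949 = -0.5560.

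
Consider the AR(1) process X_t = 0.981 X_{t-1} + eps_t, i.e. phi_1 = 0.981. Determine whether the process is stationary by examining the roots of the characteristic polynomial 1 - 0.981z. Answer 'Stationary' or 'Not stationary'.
\text{Stationary}

The AR(p) characteristic polynomial is P(z) = 1 - 0.981z.
Stationarity requires all roots to lie outside the unit circle, i.e. |z| > 1 for every root.
This is linear in z: 1 + (-0.981) z = 0  =>  z = -1/(-0.981) = 1.019368,  |z| = 1.019368.
Moduli of all roots: 1.0194.
All moduli strictly greater than 1? Yes.
Verdict: Stationary.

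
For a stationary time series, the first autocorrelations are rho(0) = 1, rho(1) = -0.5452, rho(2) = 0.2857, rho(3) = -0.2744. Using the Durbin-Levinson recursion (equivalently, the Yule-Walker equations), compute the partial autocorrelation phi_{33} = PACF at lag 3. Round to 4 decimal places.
\phi_{33} = -0.1780

The PACF at lag k is phi_{kk}, the last component of the solution
to the Yule-Walker system G_k phi = r_k where
  (G_k)_{ij} = rho(|i - j|), (r_k)_i = rho(i), i,j = 1..k.
Equivalently, Durbin-Levinson gives phi_{kk} iteratively:
  phi_{11} = rho(1)
  phi_{kk} = [rho(k) - sum_{j=1..k-1} phi_{k-1,j} rho(k-j)]
            / [1 - sum_{j=1..k-1} phi_{k-1,j} rho(j)],
  phi_{k,j} = phi_{k-1,j} - phi_{kk} phi_{k-1,k-j},  j = 1..k-1.
Step k = 1:
  phi_11 = rho(1) = -0.5452.
Step k = 2:
  phi_22 = [rho(2) - phi_11 rho(1)] / [1 - phi_11 rho(1)] = [0.2857 - (-0.5452)(-0.5452)] / [1 - (-0.5452)(-0.5452)]
         = -0.01154304 / 0.70275696 = -0.016425.
  Update: phi_21 = phi_11 - phi_22 phi_11 = -0.5452 - (-0.016425)(-0.5452) = -0.554155.
Step k = 3:
  phi_33 = [rho(3) - phi_21 rho(2) - phi_22 rho(1)] / [1 - phi_21 rho(1) - phi_22 rho(2)]
    numerator   = -0.2744 - (-0.554155)(0.2857) - (-0.016425)(-0.5452) = -0.12503299
    denominator = 1 - (-0.554155)(-0.5452) - (-0.016425)(0.2857) = 0.70256736
  phi_33 = -0.12503299 / 0.70256736 = -0.178.
Therefore phi_{33} = -0.1780.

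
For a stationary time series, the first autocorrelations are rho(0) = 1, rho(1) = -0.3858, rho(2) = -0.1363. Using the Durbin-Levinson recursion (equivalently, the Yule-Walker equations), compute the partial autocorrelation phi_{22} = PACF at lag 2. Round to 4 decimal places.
\phi_{22} = -0.3350

The PACF at lag k is phi_{kk}, the last component of the solution
to the Yule-Walker system G_k phi = r_k where
  (G_k)_{ij} = rho(|i - j|), (r_k)_i = rho(i), i,j = 1..k.
Equivalently, Durbin-Levinson gives phi_{kk} iteratively:
  phi_{11} = rho(1)
  phi_{kk} = [rho(k) - sum_{j=1..k-1} phi_{k-1,j} rho(k-j)]
            / [1 - sum_{j=1..k-1} phi_{k-1,j} rho(j)],
  phi_{k,j} = phi_{k-1,j} - phi_{kk} phi_{k-1,k-j},  j = 1..k-1.
Step k = 1:
  phi_11 = rho(1) = -0.3858.
Step k = 2:
  phi_22 = [rho(2) - phi_11 rho(1)] / [1 - phi_11 rho(1)] = [-0.1363 - (-0.3858)(-0.3858)] / [1 - (-0.3858)(-0.3858)]
         = -0.28514164 / 0.85115836 = -0.335.
Therefore phi_{22} = -0.3350.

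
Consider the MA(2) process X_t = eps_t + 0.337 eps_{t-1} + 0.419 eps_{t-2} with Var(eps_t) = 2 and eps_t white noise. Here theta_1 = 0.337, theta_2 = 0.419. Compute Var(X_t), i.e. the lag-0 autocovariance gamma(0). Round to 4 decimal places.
\gamma(0) = 2.5783

For an MA(q) process X_t = eps_t + sum_i theta_i eps_{t-i} with
Var(eps_t) = sigma^2, the variance is
  gamma(0) = sigma^2 * (1 + sum_i theta_i^2).
  sum_i theta_i^2 = (0.337)^2 + (0.419)^2 = 0.113569 + 0.175561 = 0.28913.
  gamma(0) = 2 * (1 + 0.28913) = 2 * 1.28913 = 2.57826, which rounds to 2.5783.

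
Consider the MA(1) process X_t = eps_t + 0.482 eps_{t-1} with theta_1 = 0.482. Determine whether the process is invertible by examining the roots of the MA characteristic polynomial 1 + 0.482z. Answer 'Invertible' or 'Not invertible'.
\text{Invertible}

The MA(q) characteristic polynomial is P(z) = 1 + 0.482z.
Invertibility requires all roots to lie outside the unit circle, i.e. |z| > 1 for every root.
This is linear in z: 1 + (0.482) z = 0  =>  z = -1/(0.482) = -2.074689,  |z| = 2.074689.
Moduli of all roots: 2.0747.
All moduli strictly greater than 1? Yes.
Verdict: Invertible.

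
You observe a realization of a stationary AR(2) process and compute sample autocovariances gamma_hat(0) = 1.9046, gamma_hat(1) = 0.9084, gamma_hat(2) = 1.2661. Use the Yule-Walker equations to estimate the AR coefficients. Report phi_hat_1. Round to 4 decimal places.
\hat\phi_{1} = 0.2070

The Yule-Walker equations for an AR(p) process read, in matrix form,
  Gamma_p phi = r_p,   with   (Gamma_p)_{ij} = gamma(|i - j|),
                       (r_p)_i = gamma(i),   i,j = 1..p.
Substitute the sample gammas (Toeplitz matrix and right-hand side of size 2):
  Gamma_p = [[1.9046, 0.9084], [0.9084, 1.9046]]
  r_p     = [0.9084, 1.2661]
Written out:
  1.9046 phi_1 + 0.9084 phi_2 = 0.9084
  0.9084 phi_1 + 1.9046 phi_2 = 1.2661
Solve by Cramer's rule:
  det = gamma(0)^2 - gamma(1)^2 = (1.9046)^2 - (0.9084)^2 = 3.62750116 - 0.82519056 = 2.8023106
  phi_hat_1 = [gamma(1) gamma(0) - gamma(1) gamma(2)] / det = [(0.9084)(1.9046) - (0.9084)(1.2661)] / 2.8023106 = 0.5800134 / 2.8023106 = 0.207
  phi_hat_2 = [gamma(0) gamma(2) - gamma(1)^2] / det = [(1.9046)(1.2661) - (0.9084)^2] / 2.8023106 = 1.5862235 / 2.8023106 = 0.566
So phi_hat = [0.2070, 0.5660].
Therefore phi_hat_1 = 0.2070.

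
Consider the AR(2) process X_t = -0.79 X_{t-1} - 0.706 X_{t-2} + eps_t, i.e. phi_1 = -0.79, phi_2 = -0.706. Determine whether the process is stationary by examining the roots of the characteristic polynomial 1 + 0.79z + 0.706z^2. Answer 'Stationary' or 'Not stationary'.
\text{Stationary}

The AR(p) characteristic polynomial is P(z) = 1 + 0.79z + 0.706z^2.
Stationarity requires all roots to lie outside the unit circle, i.e. |z| > 1 for every root.
Set 1 + (0.79) z + (0.706) z^2 = 0, i.e. a z^2 + b z + c = 0 with a = 0.706, b = 0.79, c = 1.
Discriminant D = b^2 - 4ac = (0.79)^2 - 4*(0.706)*1 = 0.6241 - (2.824) = -2.1999.
D < 0, so the roots are the complex-conjugate pair z = (-b +/- i sqrt(-D)) / (2a) = -0.5595 +/- 1.0504i.
For a conjugate pair |z|^2 = z * conj(z) = (product of roots) = c/a = 1/(0.706) = 1.416431, so |z| = sqrt(1.416431) = 1.1901 for both roots.
Moduli of all roots: 1.1901, 1.1901.
All moduli strictly greater than 1? Yes.
Verdict: Stationary.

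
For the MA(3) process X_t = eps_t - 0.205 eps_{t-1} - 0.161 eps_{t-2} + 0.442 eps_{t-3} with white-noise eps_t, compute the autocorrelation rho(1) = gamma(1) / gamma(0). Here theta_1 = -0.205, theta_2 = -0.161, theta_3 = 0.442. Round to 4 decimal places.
\rho(1) = -0.1925

For an MA(q) process with theta_0 = 1, the autocovariance is
  gamma(k) = sigma^2 * sum_{i=0..q-k} theta_i * theta_{i+k},
and rho(k) = gamma(k) / gamma(0). Sigma^2 cancels.
  numerator   = (1)*(-0.205) + (-0.205)*(-0.161) + (-0.161)*(0.442) = -0.243157.
  denominator = (1)^2 + (-0.205)^2 + (-0.161)^2 + (0.442)^2 = 1.26331.
  rho(1) = -0.243157 / 1.26331 = -0.1925.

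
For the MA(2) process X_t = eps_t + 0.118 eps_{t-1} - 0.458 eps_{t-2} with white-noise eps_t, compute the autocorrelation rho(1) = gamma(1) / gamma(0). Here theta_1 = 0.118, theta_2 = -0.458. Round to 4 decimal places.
\rho(1) = 0.0523

For an MA(q) process with theta_0 = 1, the autocovariance is
  gamma(k) = sigma^2 * sum_{i=0..q-k} theta_i * theta_{i+k},
and rho(k) = gamma(k) / gamma(0). Sigma^2 cancels.
  numerator   = (1)*(0.118) + (0.118)*(-0.458) = 0.063956.
  denominator = (1)^2 + (0.118)^2 + (-0.458)^2 = 1.223688.
  rho(1) = 0.063956 / 1.223688 = 0.0523.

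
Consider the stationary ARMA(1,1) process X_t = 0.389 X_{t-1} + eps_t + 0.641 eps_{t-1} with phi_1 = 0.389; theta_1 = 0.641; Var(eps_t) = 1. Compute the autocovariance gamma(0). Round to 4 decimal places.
\gamma(0) = 2.2501

Multiply the model equation by X_{t-k} and take expectations. With theta_0 = psi_0 = 1 and psi_j the MA(infinity) weights, this gives
  gamma(k) - sum_i phi_i gamma(k-i) = c_k,
  c_k = sigma^2 * sum_{j=k..q} theta_j psi_{j-k}   (c_k = 0 for k > q),
using gamma(-m) = gamma(m).
psi-weights needed (psi_j = theta_j + sum_i phi_i psi_{j-i}):
  psi_1 = theta_1 + phi_1 = 0.641 + (0.389) = 1.03
Right-hand sides:
  c_0 = sigma^2 (1 + theta_1 psi_1) = 1 * (1 + (0.641)(1.03)) = 1 * 1.66023 = 1.66023
  c_1 = sigma^2 theta_1 = 1 * (0.641) = 0.641
  c_2 = 0
Equations for k = 0 and k = 1 (AR order 1):
  gamma(0) = phi_1 gamma(1) + c_0
  gamma(1) = phi_1 gamma(0) + c_1
Substituting the second into the first: gamma(0) (1 - phi_1^2) = c_0 + phi_1 c_1, so
  gamma(0) = (c_0 + phi_1 c_1) / (1 - phi_1^2) = (1.66023 + (0.389)(0.641)) / (1 - (0.389)^2) = 1.909579 / 0.848679 = 2.25006.
Therefore gamma(0) = 2.2501 (to 4 decimal places).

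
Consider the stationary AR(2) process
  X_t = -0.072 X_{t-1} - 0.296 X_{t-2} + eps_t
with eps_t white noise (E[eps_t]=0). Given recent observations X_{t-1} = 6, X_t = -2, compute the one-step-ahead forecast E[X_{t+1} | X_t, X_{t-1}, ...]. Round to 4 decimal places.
E[X_{t+1} \mid \mathcal F_t] = -1.6320

For an AR(p) model X_t = c + sum_i phi_i X_{t-i} + eps_t, the
one-step-ahead conditional mean is
  E[X_{t+1} | X_t, ...] = c + sum_i phi_i X_{t+1-i}.
Substitute known values:
  E[X_{t+1} | ...] = (-0.072) * (-2) + (-0.296) * (6)
                   = -1.6320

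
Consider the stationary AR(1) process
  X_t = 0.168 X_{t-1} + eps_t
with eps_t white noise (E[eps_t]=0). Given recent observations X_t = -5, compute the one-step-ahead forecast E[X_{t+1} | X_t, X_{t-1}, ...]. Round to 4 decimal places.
E[X_{t+1} \mid \mathcal F_t] = -0.8400

For an AR(p) model X_t = c + sum_i phi_i X_{t-i} + eps_t, the
one-step-ahead conditional mean is
  E[X_{t+1} | X_t, ...] = c + sum_i phi_i X_{t+1-i}.
Substitute known values:
  E[X_{t+1} | ...] = (0.168) * (-5)
                   = -0.8400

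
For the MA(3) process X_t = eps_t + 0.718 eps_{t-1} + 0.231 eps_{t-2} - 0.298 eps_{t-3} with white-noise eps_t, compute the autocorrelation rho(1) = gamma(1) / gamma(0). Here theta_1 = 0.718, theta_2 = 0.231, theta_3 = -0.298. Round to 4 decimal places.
\rho(1) = 0.4917

For an MA(q) process with theta_0 = 1, the autocovariance is
  gamma(k) = sigma^2 * sum_{i=0..q-k} theta_i * theta_{i+k},
and rho(k) = gamma(k) / gamma(0). Sigma^2 cancels.
  numerator   = (1)*(0.718) + (0.718)*(0.231) + (0.231)*(-0.298) = 0.81502.
  denominator = (1)^2 + (0.718)^2 + (0.231)^2 + (-0.298)^2 = 1.657689.
  rho(1) = 0.81502 / 1.657689 = 0.4917.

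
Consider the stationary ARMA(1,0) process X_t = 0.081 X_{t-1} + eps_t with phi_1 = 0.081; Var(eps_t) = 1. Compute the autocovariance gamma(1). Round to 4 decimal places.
\gamma(1) = 0.0815

Multiply the model equation by X_{t-k} and take expectations. With theta_0 = psi_0 = 1 and psi_j the MA(infinity) weights, this gives
  gamma(k) - sum_i phi_i gamma(k-i) = c_k,
  c_k = sigma^2 * sum_{j=k..q} theta_j psi_{j-k}   (c_k = 0 for k > q),
using gamma(-m) = gamma(m).
Pure AR (q = 0): c_0 = sigma^2 = 1, c_k = 0 for k >= 1.
Equations for k = 0 and k = 1 (AR order 1):
  gamma(0) = phi_1 gamma(1) + c_0
  gamma(1) = phi_1 gamma(0) + c_1
Substituting the second into the first: gamma(0) (1 - phi_1^2) = c_0 + phi_1 c_1, so
  gamma(0) = c_0 / (1 - phi_1^2) = 1 / (1 - (0.081)^2) = 1 / 0.993439 = 1.006604.
  gamma(1) = phi_1 gamma(0) = (0.081)(1.006604) = 0.081535.
Therefore gamma(1) = 0.0815 (to 4 decimal places).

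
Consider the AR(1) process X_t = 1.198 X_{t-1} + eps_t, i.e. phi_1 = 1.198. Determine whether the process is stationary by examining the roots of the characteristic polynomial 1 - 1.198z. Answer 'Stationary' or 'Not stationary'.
\text{Not stationary}

The AR(p) characteristic polynomial is P(z) = 1 - 1.198z.
Stationarity requires all roots to lie outside the unit circle, i.e. |z| > 1 for every root.
This is linear in z: 1 + (-1.198) z = 0  =>  z = -1/(-1.198) = 0.834725,  |z| = 0.834725.
Moduli of all roots: 0.8347.
All moduli strictly greater than 1? No.
Verdict: Not stationary.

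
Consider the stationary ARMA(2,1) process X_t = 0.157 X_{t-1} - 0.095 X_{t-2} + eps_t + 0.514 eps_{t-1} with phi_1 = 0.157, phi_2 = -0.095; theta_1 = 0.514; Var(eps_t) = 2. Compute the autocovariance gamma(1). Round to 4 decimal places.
\gamma(1) = 1.3559

Multiply the model equation by X_{t-k} and take expectations. With theta_0 = psi_0 = 1 and psi_j the MA(infinity) weights, this gives
  gamma(k) - sum_i phi_i gamma(k-i) = c_k,
  c_k = sigma^2 * sum_{j=k..q} theta_j psi_{j-k}   (c_k = 0 for k > q),
using gamma(-m) = gamma(m).
psi-weights needed (psi_j = theta_j + sum_i phi_i psi_{j-i}):
  psi_1 = theta_1 + phi_1 = 0.514 + (0.157) = 0.671
Right-hand sides:
  c_0 = sigma^2 (1 + theta_1 psi_1) = 2 * (1 + (0.514)(0.671)) = 2 * 1.344894 = 2.689788
  c_1 = sigma^2 theta_1 = 2 * (0.514) = 1.028
  c_2 = 0
Equations for k = 0, 1, 2 (AR order 2, c_2 = 0):
  (E0) gamma(0) = phi_1 gamma(1) + phi_2 gamma(2) + c_0
  (E1) gamma(1) = phi_1 gamma(0) + phi_2 gamma(1) + c_1
  (E2) gamma(2) = phi_1 gamma(1) + phi_2 gamma(0)
From (E1): gamma(1) = A gamma(0) + B with
  A = phi_1 / (1 - phi_2) = 0.157 / 1.095 = 0.143379,   B = c_1 / (1 - phi_2) = 1.028 / 1.095 = 0.938813.
Insert (E2) into (E0): gamma(0) (1 - phi_2^2) = phi_1 (1 + phi_2) gamma(1) + c_0.
  phi_1 (1 + phi_2) = (0.157)(0.905) = 0.142085,   1 - phi_2^2 = 0.990975.
Replace gamma(1) by A gamma(0) + B and collect gamma(0):
  gamma(0) [0.990975 - (0.142085)(0.143379)] = (0.142085)(0.938813) + 2.689788
  gamma(0) * 0.970603 = 2.823179
  gamma(0) = 2.823179 / 0.970603 = 2.908686.
  gamma(1) = A gamma(0) + B = (0.143379)(2.908686) + (0.938813) = 1.355857.
Therefore gamma(1) = 1.3559 (to 4 decimal places).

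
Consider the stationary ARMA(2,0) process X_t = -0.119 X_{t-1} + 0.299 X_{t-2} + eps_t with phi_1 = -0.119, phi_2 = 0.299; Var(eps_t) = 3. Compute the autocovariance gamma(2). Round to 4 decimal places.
\gamma(2) = 1.0828

Multiply the model equation by X_{t-k} and take expectations. With theta_0 = psi_0 = 1 and psi_j the MA(infinity) weights, this gives
  gamma(k) - sum_i phi_i gamma(k-i) = c_k,
  c_k = sigma^2 * sum_{j=k..q} theta_j psi_{j-k}   (c_k = 0 for k > q),
using gamma(-m) = gamma(m).
Pure AR (q = 0): c_0 = sigma^2 = 3, c_k = 0 for k >= 1.
Equations for k = 0, 1, 2 (AR order 2, c_2 = 0):
  (E0) gamma(0) = phi_1 gamma(1) + phi_2 gamma(2) + c_0
  (E1) gamma(1) = phi_1 gamma(0) + phi_2 gamma(1) + c_1
  (E2) gamma(2) = phi_1 gamma(1) + phi_2 gamma(0)
From (E1): gamma(1) = A gamma(0) + B with
  A = phi_1 / (1 - phi_2) = -0.119 / 0.701 = -0.169757,   B = c_1 / (1 - phi_2) = 0 / 0.701 = 0.
Insert (E2) into (E0): gamma(0) (1 - phi_2^2) = phi_1 (1 + phi_2) gamma(1) + c_0.
  phi_1 (1 + phi_2) = (-0.119)(1.299) = -0.154581,   1 - phi_2^2 = 0.910599.
Replace gamma(1) by A gamma(0) + B and collect gamma(0):
  gamma(0) [0.910599 - (-0.154581)(-0.169757)] = c_0 = 3
  gamma(0) * 0.884358 = 3
  gamma(0) = 3 / 0.884358 = 3.392292.
  gamma(1) = A gamma(0) = (-0.169757)(3.392292) = -0.575867.
  gamma(2) = phi_1 gamma(1) + phi_2 gamma(0) = (-0.119)(-0.575867) + (0.299)(3.392292) = 1.082824.
Therefore gamma(2) = 1.0828 (to 4 decimal places).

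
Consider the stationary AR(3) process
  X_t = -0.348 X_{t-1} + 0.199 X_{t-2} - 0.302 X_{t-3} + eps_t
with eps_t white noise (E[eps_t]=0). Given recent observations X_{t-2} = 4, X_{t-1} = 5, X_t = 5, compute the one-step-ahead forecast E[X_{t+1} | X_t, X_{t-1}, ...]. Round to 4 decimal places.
E[X_{t+1} \mid \mathcal F_t] = -1.9530

For an AR(p) model X_t = c + sum_i phi_i X_{t-i} + eps_t, the
one-step-ahead conditional mean is
  E[X_{t+1} | X_t, ...] = c + sum_i phi_i X_{t+1-i}.
Substitute known values:
  E[X_{t+1} | ...] = (-0.348) * (5) + (0.199) * (5) + (-0.302) * (4)
                   = -1.9530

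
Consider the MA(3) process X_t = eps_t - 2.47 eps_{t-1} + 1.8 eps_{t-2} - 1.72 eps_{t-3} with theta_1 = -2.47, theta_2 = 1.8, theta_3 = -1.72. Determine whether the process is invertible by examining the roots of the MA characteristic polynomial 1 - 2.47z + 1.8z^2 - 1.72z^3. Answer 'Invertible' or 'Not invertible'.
\text{Not invertible}

The MA(q) characteristic polynomial is P(z) = 1 - 2.47z + 1.8z^2 - 1.72z^3.
Invertibility requires all roots to lie outside the unit circle, i.e. |z| > 1 for every root.
Degree 3: look for a simple real root z0 first, then factor out (1 - z/z0) and solve the remaining quadratic.
Testing z0 = 0.5: P(0.5) = 1 + (-2.47)(0.5) + (1.8)(0.5)^2 + (-1.72)(0.5)^3
  = 1 + (-1.235) + (0.45) + (-0.215) = 0.  So z_0 = 0.5 is a root, |z_0| = 0.5.
Divide out the factor (1 - 2 z) = (1 - z/z0) (since 1/z0 = 2):
  P(z) = (1 - 2 z)(1 + (-0.47) z + (0.86) z^2)
  [check: z-coef -0.47 - (2) = -2.47; z^2-coef 0.86 - (2)(-0.47) = 1.8; z^3-coef -(2)(0.86) = -1.72.]
Remaining roots from the quadratic factor 1 + (-0.47) z + (0.86) z^2:
  Set 1 + (-0.47) z + (0.86) z^2 = 0, i.e. a z^2 + b z + c = 0 with a = 0.86, b = -0.47, c = 1.
  Discriminant D = b^2 - 4ac = (-0.47)^2 - 4*(0.86)*1 = 0.2209 - (3.44) = -3.2191.
  D < 0, so the roots are the complex-conjugate pair z = (-b +/- i sqrt(-D)) / (2a) = 0.2733 +/- 1.0431i.
  For a conjugate pair |z|^2 = z * conj(z) = (product of roots) = c/a = 1/(0.86) = 1.162791, so |z| = sqrt(1.162791) = 1.0783 for both roots.
Moduli of all roots: 0.5000, 1.0783, 1.0783.
All moduli strictly greater than 1? No.
Verdict: Not invertible.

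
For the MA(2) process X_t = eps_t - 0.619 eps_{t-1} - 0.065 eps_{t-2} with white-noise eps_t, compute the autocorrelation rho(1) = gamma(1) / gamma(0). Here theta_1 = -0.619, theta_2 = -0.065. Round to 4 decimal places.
\rho(1) = -0.4172

For an MA(q) process with theta_0 = 1, the autocovariance is
  gamma(k) = sigma^2 * sum_{i=0..q-k} theta_i * theta_{i+k},
and rho(k) = gamma(k) / gamma(0). Sigma^2 cancels.
  numerator   = (1)*(-0.619) + (-0.619)*(-0.065) = -0.578765.
  denominator = (1)^2 + (-0.619)^2 + (-0.065)^2 = 1.387386.
  rho(1) = -0.578765 / 1.387386 = -0.4172.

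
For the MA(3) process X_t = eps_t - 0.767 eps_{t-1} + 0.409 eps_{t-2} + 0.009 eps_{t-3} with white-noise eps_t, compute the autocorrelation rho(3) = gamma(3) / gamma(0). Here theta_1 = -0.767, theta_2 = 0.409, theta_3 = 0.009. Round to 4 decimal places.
\rho(3) = 0.0051

For an MA(q) process with theta_0 = 1, the autocovariance is
  gamma(k) = sigma^2 * sum_{i=0..q-k} theta_i * theta_{i+k},
and rho(k) = gamma(k) / gamma(0). Sigma^2 cancels.
  numerator   = (1)*(0.009) = 0.009.
  denominator = (1)^2 + (-0.767)^2 + (0.409)^2 + (0.009)^2 = 1.755651.
  rho(3) = 0.009 / 1.755651 = 0.0051.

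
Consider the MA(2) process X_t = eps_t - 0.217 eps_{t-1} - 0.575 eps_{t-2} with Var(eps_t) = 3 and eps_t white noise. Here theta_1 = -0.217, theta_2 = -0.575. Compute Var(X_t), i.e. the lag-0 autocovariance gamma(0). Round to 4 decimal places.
\gamma(0) = 4.1331

For an MA(q) process X_t = eps_t + sum_i theta_i eps_{t-i} with
Var(eps_t) = sigma^2, the variance is
  gamma(0) = sigma^2 * (1 + sum_i theta_i^2).
  sum_i theta_i^2 = (-0.217)^2 + (-0.575)^2 = 0.047089 + 0.330625 = 0.377714.
  gamma(0) = 3 * (1 + 0.377714) = 3 * 1.377714 = 4.133142, which rounds to 4.1331.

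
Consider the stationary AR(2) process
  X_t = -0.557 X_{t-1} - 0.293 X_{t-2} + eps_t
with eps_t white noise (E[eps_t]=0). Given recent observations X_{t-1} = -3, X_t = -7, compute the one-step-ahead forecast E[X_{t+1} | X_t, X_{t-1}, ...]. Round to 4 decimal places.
E[X_{t+1} \mid \mathcal F_t] = 4.7780

For an AR(p) model X_t = c + sum_i phi_i X_{t-i} + eps_t, the
one-step-ahead conditional mean is
  E[X_{t+1} | X_t, ...] = c + sum_i phi_i X_{t+1-i}.
Substitute known values:
  E[X_{t+1} | ...] = (-0.557) * (-7) + (-0.293) * (-3)
                   = 4.7780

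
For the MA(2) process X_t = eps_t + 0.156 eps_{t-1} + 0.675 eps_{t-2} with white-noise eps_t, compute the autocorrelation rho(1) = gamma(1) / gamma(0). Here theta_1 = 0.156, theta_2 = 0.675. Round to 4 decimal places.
\rho(1) = 0.1766

For an MA(q) process with theta_0 = 1, the autocovariance is
  gamma(k) = sigma^2 * sum_{i=0..q-k} theta_i * theta_{i+k},
and rho(k) = gamma(k) / gamma(0). Sigma^2 cancels.
  numerator   = (1)*(0.156) + (0.156)*(0.675) = 0.2613.
  denominator = (1)^2 + (0.156)^2 + (0.675)^2 = 1.479961.
  rho(1) = 0.2613 / 1.479961 = 0.1766.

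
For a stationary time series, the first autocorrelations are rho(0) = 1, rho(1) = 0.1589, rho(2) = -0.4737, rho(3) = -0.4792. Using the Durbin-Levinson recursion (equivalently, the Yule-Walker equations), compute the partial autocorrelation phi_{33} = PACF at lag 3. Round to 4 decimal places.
\phi_{33} = -0.3949

The PACF at lag k is phi_{kk}, the last component of the solution
to the Yule-Walker system G_k phi = r_k where
  (G_k)_{ij} = rho(|i - j|), (r_k)_i = rho(i), i,j = 1..k.
Equivalently, Durbin-Levinson gives phi_{kk} iteratively:
  phi_{11} = rho(1)
  phi_{kk} = [rho(k) - sum_{j=1..k-1} phi_{k-1,j} rho(k-j)]
            / [1 - sum_{j=1..k-1} phi_{k-1,j} rho(j)],
  phi_{k,j} = phi_{k-1,j} - phi_{kk} phi_{k-1,k-j},  j = 1..k-1.
Step k = 1:
  phi_11 = rho(1) = 0.1589.
Step k = 2:
  phi_22 = [rho(2) - phi_11 rho(1)] / [1 - phi_11 rho(1)] = [-0.4737 - (0.1589)(0.1589)] / [1 - (0.1589)(0.1589)]
         = -0.49894921 / 0.97475079 = -0.511874.
  Update: phi_21 = phi_11 - phi_22 phi_11 = 0.1589 - (-0.511874)(0.1589) = 0.240237.
Step k = 3:
  phi_33 = [rho(3) - phi_21 rho(2) - phi_22 rho(1)] / [1 - phi_21 rho(1) - phi_22 rho(2)]
    numerator   = -0.4792 - (0.240237)(-0.4737) - (-0.511874)(0.1589) = -0.28406315
    denominator = 1 - (0.240237)(0.1589) - (-0.511874)(-0.4737) = 0.71935185
  phi_33 = -0.28406315 / 0.71935185 = -0.3949.
Therefore phi_{33} = -0.3949.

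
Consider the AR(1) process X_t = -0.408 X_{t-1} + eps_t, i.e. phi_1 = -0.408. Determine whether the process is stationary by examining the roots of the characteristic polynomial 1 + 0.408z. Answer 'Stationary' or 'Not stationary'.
\text{Stationary}

The AR(p) characteristic polynomial is P(z) = 1 + 0.408z.
Stationarity requires all roots to lie outside the unit circle, i.e. |z| > 1 for every root.
This is linear in z: 1 + (0.408) z = 0  =>  z = -1/(0.408) = -2.45098,  |z| = 2.45098.
Moduli of all roots: 2.4510.
All moduli strictly greater than 1? Yes.
Verdict: Stationary.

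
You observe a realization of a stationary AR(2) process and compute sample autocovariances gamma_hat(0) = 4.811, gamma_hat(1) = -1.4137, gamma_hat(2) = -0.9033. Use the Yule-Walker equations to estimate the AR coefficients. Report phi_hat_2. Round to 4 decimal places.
\hat\phi_{2} = -0.3000

The Yule-Walker equations for an AR(p) process read, in matrix form,
  Gamma_p phi = r_p,   with   (Gamma_p)_{ij} = gamma(|i - j|),
                       (r_p)_i = gamma(i),   i,j = 1..p.
Substitute the sample gammas (Toeplitz matrix and right-hand side of size 2):
  Gamma_p = [[4.811, -1.4137], [-1.4137, 4.811]]
  r_p     = [-1.4137, -0.9033]
Written out:
  4.811 phi_1 - 1.4137 phi_2 = -1.4137
  -1.4137 phi_1 + 4.811 phi_2 = -0.9033
Solve by Cramer's rule:
  det = gamma(0)^2 - gamma(1)^2 = (4.811)^2 - (-1.4137)^2 = 23.145721 - 1.99854769 = 21.14717331
  phi_hat_1 = [gamma(1) gamma(0) - gamma(1) gamma(2)] / det = [(-1.4137)(4.811) - (-1.4137)(-0.9033)] / 21.14717331 = -8.07830591 / 21.14717331 = -0.382
  phi_hat_2 = [gamma(0) gamma(2) - gamma(1)^2] / det = [(4.811)(-0.9033) - (-1.4137)^2] / 21.14717331 = -6.34432399 / 21.14717331 = -0.3
So phi_hat = [-0.3820, -0.3000].
Therefore phi_hat_2 = -0.3000.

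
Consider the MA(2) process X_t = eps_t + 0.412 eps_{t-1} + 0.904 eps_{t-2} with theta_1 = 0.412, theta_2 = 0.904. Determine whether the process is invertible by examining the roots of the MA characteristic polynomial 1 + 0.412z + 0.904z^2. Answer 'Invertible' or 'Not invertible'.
\text{Invertible}

The MA(q) characteristic polynomial is P(z) = 1 + 0.412z + 0.904z^2.
Invertibility requires all roots to lie outside the unit circle, i.e. |z| > 1 for every root.
Set 1 + (0.412) z + (0.904) z^2 = 0, i.e. a z^2 + b z + c = 0 with a = 0.904, b = 0.412, c = 1.
Discriminant D = b^2 - 4ac = (0.412)^2 - 4*(0.904)*1 = 0.169744 - (3.616) = -3.446256.
D < 0, so the roots are the complex-conjugate pair z = (-b +/- i sqrt(-D)) / (2a) = -0.2279 +/- 1.0268i.
For a conjugate pair |z|^2 = z * conj(z) = (product of roots) = c/a = 1/(0.904) = 1.106195, so |z| = sqrt(1.106195) = 1.0518 for both roots.
Moduli of all roots: 1.0518, 1.0518.
All moduli strictly greater than 1? Yes.
Verdict: Invertible.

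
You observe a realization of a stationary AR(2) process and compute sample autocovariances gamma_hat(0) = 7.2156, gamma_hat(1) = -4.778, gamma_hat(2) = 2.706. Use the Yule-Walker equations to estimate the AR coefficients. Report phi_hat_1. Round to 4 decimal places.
\hat\phi_{1} = -0.7370

The Yule-Walker equations for an AR(p) process read, in matrix form,
  Gamma_p phi = r_p,   with   (Gamma_p)_{ij} = gamma(|i - j|),
                       (r_p)_i = gamma(i),   i,j = 1..p.
Substitute the sample gammas (Toeplitz matrix and right-hand side of size 2):
  Gamma_p = [[7.2156, -4.778], [-4.778, 7.2156]]
  r_p     = [-4.778, 2.706]
Written out:
  7.2156 phi_1 - 4.778 phi_2 = -4.778
  -4.778 phi_1 + 7.2156 phi_2 = 2.706
Solve by Cramer's rule:
  det = gamma(0)^2 - gamma(1)^2 = (7.2156)^2 - (-4.778)^2 = 52.06488336 - 22.829284 = 29.23559936
  phi_hat_1 = [gamma(1) gamma(0) - gamma(1) gamma(2)] / det = [(-4.778)(7.2156) - (-4.778)(2.706)] / 29.23559936 = -21.5468688 / 29.23559936 = -0.737
  phi_hat_2 = [gamma(0) gamma(2) - gamma(1)^2] / det = [(7.2156)(2.706) - (-4.778)^2] / 29.23559936 = -3.3038704 / 29.23559936 = -0.113
So phi_hat = [-0.7370, -0.1130].
Therefore phi_hat_1 = -0.7370.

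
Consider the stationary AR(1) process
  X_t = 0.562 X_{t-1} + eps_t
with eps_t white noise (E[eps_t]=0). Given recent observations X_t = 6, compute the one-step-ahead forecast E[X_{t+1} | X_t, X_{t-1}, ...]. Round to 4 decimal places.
E[X_{t+1} \mid \mathcal F_t] = 3.3720

For an AR(p) model X_t = c + sum_i phi_i X_{t-i} + eps_t, the
one-step-ahead conditional mean is
  E[X_{t+1} | X_t, ...] = c + sum_i phi_i X_{t+1-i}.
Substitute known values:
  E[X_{t+1} | ...] = (0.562) * (6)
                   = 3.3720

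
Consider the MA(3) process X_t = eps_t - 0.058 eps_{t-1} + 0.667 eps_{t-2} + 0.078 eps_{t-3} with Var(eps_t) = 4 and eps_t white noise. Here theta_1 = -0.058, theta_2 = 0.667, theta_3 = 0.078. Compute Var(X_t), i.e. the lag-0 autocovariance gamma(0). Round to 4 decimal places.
\gamma(0) = 5.8173

For an MA(q) process X_t = eps_t + sum_i theta_i eps_{t-i} with
Var(eps_t) = sigma^2, the variance is
  gamma(0) = sigma^2 * (1 + sum_i theta_i^2).
  sum_i theta_i^2 = (-0.058)^2 + (0.667)^2 + (0.078)^2 = 0.003364 + 0.444889 + 0.006084 = 0.454337.
  gamma(0) = 4 * (1 + 0.454337) = 4 * 1.454337 = 5.817348, which rounds to 5.8173.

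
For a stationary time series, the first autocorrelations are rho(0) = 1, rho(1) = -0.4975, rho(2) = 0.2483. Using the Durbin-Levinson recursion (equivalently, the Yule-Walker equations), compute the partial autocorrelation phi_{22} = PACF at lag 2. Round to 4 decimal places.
\phi_{22} = 0.0011

The PACF at lag k is phi_{kk}, the last component of the solution
to the Yule-Walker system G_k phi = r_k where
  (G_k)_{ij} = rho(|i - j|), (r_k)_i = rho(i), i,j = 1..k.
Equivalently, Durbin-Levinson gives phi_{kk} iteratively:
  phi_{11} = rho(1)
  phi_{kk} = [rho(k) - sum_{j=1..k-1} phi_{k-1,j} rho(k-j)]
            / [1 - sum_{j=1..k-1} phi_{k-1,j} rho(j)],
  phi_{k,j} = phi_{k-1,j} - phi_{kk} phi_{k-1,k-j},  j = 1..k-1.
Step k = 1:
  phi_11 = rho(1) = -0.4975.
Step k = 2:
  phi_22 = [rho(2) - phi_11 rho(1)] / [1 - phi_11 rho(1)] = [0.2483 - (-0.4975)(-0.4975)] / [1 - (-0.4975)(-0.4975)]
         = 0.00079375 / 0.75249375 = 0.0011.
Therefore phi_{22} = 0.0011.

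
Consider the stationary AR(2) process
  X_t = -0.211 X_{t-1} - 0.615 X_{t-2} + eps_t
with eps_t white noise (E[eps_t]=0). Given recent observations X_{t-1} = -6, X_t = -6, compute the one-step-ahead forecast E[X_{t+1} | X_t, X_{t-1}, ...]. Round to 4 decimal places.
E[X_{t+1} \mid \mathcal F_t] = 4.9560

For an AR(p) model X_t = c + sum_i phi_i X_{t-i} + eps_t, the
one-step-ahead conditional mean is
  E[X_{t+1} | X_t, ...] = c + sum_i phi_i X_{t+1-i}.
Substitute known values:
  E[X_{t+1} | ...] = (-0.211) * (-6) + (-0.615) * (-6)
                   = 4.9560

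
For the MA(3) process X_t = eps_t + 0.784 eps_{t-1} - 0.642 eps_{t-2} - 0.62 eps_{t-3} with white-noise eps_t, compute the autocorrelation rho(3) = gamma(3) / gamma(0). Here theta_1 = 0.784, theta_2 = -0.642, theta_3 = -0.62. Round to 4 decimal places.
\rho(3) = -0.2571

For an MA(q) process with theta_0 = 1, the autocovariance is
  gamma(k) = sigma^2 * sum_{i=0..q-k} theta_i * theta_{i+k},
and rho(k) = gamma(k) / gamma(0). Sigma^2 cancels.
  numerator   = (1)*(-0.62) = -0.62.
  denominator = (1)^2 + (0.784)^2 + (-0.642)^2 + (-0.62)^2 = 2.41122.
  rho(3) = -0.62 / 2.41122 = -0.2571.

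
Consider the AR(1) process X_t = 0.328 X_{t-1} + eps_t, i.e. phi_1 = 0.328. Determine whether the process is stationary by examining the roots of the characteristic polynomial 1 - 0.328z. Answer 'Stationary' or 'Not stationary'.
\text{Stationary}

The AR(p) characteristic polynomial is P(z) = 1 - 0.328z.
Stationarity requires all roots to lie outside the unit circle, i.e. |z| > 1 for every root.
This is linear in z: 1 + (-0.328) z = 0  =>  z = -1/(-0.328) = 3.04878,  |z| = 3.04878.
Moduli of all roots: 3.0488.
All moduli strictly greater than 1? Yes.
Verdict: Stationary.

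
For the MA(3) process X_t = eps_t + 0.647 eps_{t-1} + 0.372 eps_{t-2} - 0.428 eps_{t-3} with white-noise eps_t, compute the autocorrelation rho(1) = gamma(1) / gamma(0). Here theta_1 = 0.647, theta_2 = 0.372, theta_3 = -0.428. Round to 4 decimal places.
\rho(1) = 0.4186

For an MA(q) process with theta_0 = 1, the autocovariance is
  gamma(k) = sigma^2 * sum_{i=0..q-k} theta_i * theta_{i+k},
and rho(k) = gamma(k) / gamma(0). Sigma^2 cancels.
  numerator   = (1)*(0.647) + (0.647)*(0.372) + (0.372)*(-0.428) = 0.728468.
  denominator = (1)^2 + (0.647)^2 + (0.372)^2 + (-0.428)^2 = 1.740177.
  rho(1) = 0.728468 / 1.740177 = 0.4186.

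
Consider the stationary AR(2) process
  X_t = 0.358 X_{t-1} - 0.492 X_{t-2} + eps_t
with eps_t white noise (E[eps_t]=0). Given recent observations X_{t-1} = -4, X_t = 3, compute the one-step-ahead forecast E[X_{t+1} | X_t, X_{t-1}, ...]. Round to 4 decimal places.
E[X_{t+1} \mid \mathcal F_t] = 3.0420

For an AR(p) model X_t = c + sum_i phi_i X_{t-i} + eps_t, the
one-step-ahead conditional mean is
  E[X_{t+1} | X_t, ...] = c + sum_i phi_i X_{t+1-i}.
Substitute known values:
  E[X_{t+1} | ...] = (0.358) * (3) + (-0.492) * (-4)
                   = 3.0420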